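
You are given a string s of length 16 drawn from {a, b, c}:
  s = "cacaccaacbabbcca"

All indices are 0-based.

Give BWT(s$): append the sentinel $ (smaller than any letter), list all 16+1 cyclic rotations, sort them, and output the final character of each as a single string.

accbcaccabcc$aaba

rank  rotation           last
    0  $cacaccaacbabbcca  a
    1  a$cacaccaacbabbcc  c
    2  aacbabbcca$cacacc  c
    3  abbcca$cacaccaacb  b
    4  acaccaacbabbcca$c  c
    5  acbabbcca$cacacca  a
    6  accaacbabbcca$cac  c
    7  babbcca$cacaccaac  c
    8  bbcca$cacaccaacba  a
    9  bcca$cacaccaacbab  b
   10  ca$cacaccaacbabbc  c
   11  caacbabbcca$cacac  c
   12  cacaccaacbabbcca$  $
   13  caccaacbabbcca$ca  a
   14  cbabbcca$cacaccaa  a
   15  cca$cacaccaacbabb  b
   16  ccaacbabbcca$caca  a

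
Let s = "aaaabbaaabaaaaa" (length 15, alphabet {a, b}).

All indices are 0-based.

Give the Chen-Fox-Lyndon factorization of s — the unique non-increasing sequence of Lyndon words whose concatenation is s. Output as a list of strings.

emit factor 1: 'aaaabbaaab' (i=0, period=10)
emit factor 2: 'a' (i=10, period=1)
emit factor 3: 'a' (i=11, period=1)
emit factor 4: 'a' (i=12, period=1)
emit factor 5: 'a' (i=13, period=1)
emit factor 6: 'a' (i=14, period=1)

["aaaabbaaab", "a", "a", "a", "a", "a"]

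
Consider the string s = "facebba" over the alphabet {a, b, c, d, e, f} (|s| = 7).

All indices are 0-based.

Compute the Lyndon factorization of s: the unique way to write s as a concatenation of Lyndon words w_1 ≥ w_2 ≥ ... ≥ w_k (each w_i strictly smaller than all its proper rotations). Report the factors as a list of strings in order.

["f", "acebb", "a"]

emit factor 1: 'f' (i=0, period=1)
emit factor 2: 'acebb' (i=1, period=5)
emit factor 3: 'a' (i=6, period=1)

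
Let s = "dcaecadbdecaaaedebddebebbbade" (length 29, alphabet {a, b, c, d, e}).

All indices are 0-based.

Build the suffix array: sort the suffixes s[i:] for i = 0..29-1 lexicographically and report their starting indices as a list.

[11, 12, 5, 26, 2, 13, 25, 24, 23, 17, 7, 21, 10, 4, 1, 6, 0, 18, 27, 15, 19, 8, 28, 22, 16, 20, 9, 3, 14]

rank | idx | suffix
   0 |  11 | aaaedebddebebbbade
   1 |  12 | aaedebddebebbbade
   2 |   5 | adbdecaaaedebddebebbbade
   3 |  26 | ade
   4 |   2 | aecadbdecaaaedebddebebbbade
   5 |  13 | aedebddebebbbade
   6 |  25 | bade
   7 |  24 | bbade
   8 |  23 | bbbade
   9 |  17 | bddebebbbade
  10 |   7 | bdecaaaedebddebebbbade
  11 |  21 | bebbbade
  12 |  10 | caaaedebddebebbbade
  13 |   4 | cadbdecaaaedebddebebbbade
  14 |   1 | caecadbdecaaaedebddebebbbade
  15 |   6 | dbdecaaaedebddebebbbade
  16 |   0 | dcaecadbdecaaaedebddebebbbade
  17 |  18 | ddebebbbade
  18 |  27 | de
  19 |  15 | debddebebbbade
  20 |  19 | debebbbade
  21 |   8 | decaaaedebddebebbbade
  22 |  28 | e
  23 |  22 | ebbbade
  24 |  16 | ebddebebbbade
  25 |  20 | ebebbbade
  26 |   9 | ecaaaedebddebebbbade
  27 |   3 | ecadbdecaaaedebddebebbbade
  28 |  14 | edebddebebbbade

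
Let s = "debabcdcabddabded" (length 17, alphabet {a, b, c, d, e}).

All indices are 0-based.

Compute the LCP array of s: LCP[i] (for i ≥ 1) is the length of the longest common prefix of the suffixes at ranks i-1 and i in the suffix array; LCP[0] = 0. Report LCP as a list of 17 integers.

rank→(start, suffix):
  0 → (3, 'abcdcabddabded')
  1 → (8, 'abddabded')
  2 → (12, 'abded')
  3 → (2, 'babcdcabddabded')
  4 → (4, 'bcdcabddabded')
  5 → (9, 'bddabded')
  6 → (13, 'bded')
  7 → (7, 'cabddabded')
  8 → (5, 'cdcabddabded')
  9 → (16, 'd')
  10 → (11, 'dabded')
  11 → (6, 'dcabddabded')
  12 → (10, 'ddabded')
  13 → (0, 'debabcdcabddabded')
  14 → (14, 'ded')
  15 → (1, 'ebabcdcabddabded')
  16 → (15, 'ed')

SA = [3, 8, 12, 2, 4, 9, 13, 7, 5, 16, 11, 6, 10, 0, 14, 1, 15]
i: (SA[i-1],SA[i]) lcp shared
  1: (3,8) 2 'ab'
  2: (8,12) 3 'abd'
  3: (12,2) 0 ''
  4: (2,4) 1 'b'
  5: (4,9) 1 'b'
  6: (9,13) 2 'bd'
  7: (13,7) 0 ''
  8: (7,5) 1 'c'
  9: (5,16) 0 ''
  10: (16,11) 1 'd'
  11: (11,6) 1 'd'
  12: (6,10) 1 'd'
  13: (10,0) 1 'd'
  14: (0,14) 2 'de'
  15: (14,1) 0 ''
  16: (1,15) 1 'e'

[0, 2, 3, 0, 1, 1, 2, 0, 1, 0, 1, 1, 1, 1, 2, 0, 1]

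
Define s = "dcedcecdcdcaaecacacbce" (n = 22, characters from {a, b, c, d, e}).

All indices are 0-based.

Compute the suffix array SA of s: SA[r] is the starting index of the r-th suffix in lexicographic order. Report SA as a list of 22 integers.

rank→(start, suffix):
  0 → (11, 'aaecacacbce')
  1 → (15, 'acacbce')
  2 → (17, 'acbce')
  3 → (12, 'aecacacbce')
  4 → (19, 'bce')
  5 → (10, 'caaecacacbce')
  6 → (14, 'cacacbce')
  7 → (16, 'cacbce')
  8 → (18, 'cbce')
  9 → (8, 'cdcaaecacacbce')
  10 → (6, 'cdcdcaaecacacbce')
  11 → (20, 'ce')
  12 → (4, 'cecdcdcaaecacacbce')
  13 → (1, 'cedcecdcdcaaecacacbce')
  14 → (9, 'dcaaecacacbce')
  15 → (7, 'dcdcaaecacacbce')
  16 → (3, 'dcecdcdcaaecacacbce')
  17 → (0, 'dcedcecdcdcaaecacacbce')
  18 → (21, 'e')
  19 → (13, 'ecacacbce')
  20 → (5, 'ecdcdcaaecacacbce')
  21 → (2, 'edcecdcdcaaecacacbce')

[11, 15, 17, 12, 19, 10, 14, 16, 18, 8, 6, 20, 4, 1, 9, 7, 3, 0, 21, 13, 5, 2]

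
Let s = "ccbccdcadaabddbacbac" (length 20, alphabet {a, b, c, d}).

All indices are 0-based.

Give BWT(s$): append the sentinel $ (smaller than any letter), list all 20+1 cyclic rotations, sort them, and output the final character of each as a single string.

cdabbccdcaadac$bcadcb

rank  rotation               last
    0  $ccbccdcadaabddbacbac  c
    1  aabddbacbac$ccbccdcad  d
    2  abddbacbac$ccbccdcada  a
    3  ac$ccbccdcadaabddbacb  b
    4  acbac$ccbccdcadaabddb  b
    5  adaabddbacbac$ccbccdc  c
    6  bac$ccbccdcadaabddbac  c
    7  bacbac$ccbccdcadaabdd  d
    8  bccdcadaabddbacbac$cc  c
    9  bddbacbac$ccbccdcadaa  a
   10  c$ccbccdcadaabddbacba  a
   11  cadaabddbacbac$ccbccd  d
   12  cbac$ccbccdcadaabddba  a
   13  cbccdcadaabddbacbac$c  c
   14  ccbccdcadaabddbacbac$  $
   15  ccdcadaabddbacbac$ccb  b
   16  cdcadaabddbacbac$ccbc  c
   17  daabddbacbac$ccbccdca  a
   18  dbacbac$ccbccdcadaabd  d
   19  dcadaabddbacbac$ccbcc  c
   20  ddbacbac$ccbccdcadaab  b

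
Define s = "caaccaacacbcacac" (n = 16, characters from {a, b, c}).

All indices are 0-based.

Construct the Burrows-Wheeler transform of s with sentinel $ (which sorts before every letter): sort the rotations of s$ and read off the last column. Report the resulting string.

rank  rotation           last
    0  $caaccaacacbcacac  c
    1  aacacbcacac$caacc  c
    2  aaccaacacbcacac$c  c
    3  ac$caaccaacacbcac  c
    4  acac$caaccaacacbc  c
    5  acacbcacac$caacca  a
    6  acbcacac$caaccaac  c
    7  accaacacbcacac$ca  a
    8  bcacac$caaccaacac  c
    9  c$caaccaacacbcaca  a
   10  caacacbcacac$caac  c
   11  caaccaacacbcacac$  $
   12  cac$caaccaacacbca  a
   13  cacac$caaccaacacb  b
   14  cacbcacac$caaccaa  a
   15  cbcacac$caaccaaca  a
   16  ccaacacbcacac$caa  a

cccccacacac$abaaa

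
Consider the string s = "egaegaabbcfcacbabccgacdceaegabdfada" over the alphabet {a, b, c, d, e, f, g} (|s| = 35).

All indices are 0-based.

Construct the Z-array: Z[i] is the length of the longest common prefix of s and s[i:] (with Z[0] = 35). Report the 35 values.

[35, 0, 0, 3, 0, 0, 0, 0, 0, 0, 0, 0, 0, 0, 0, 0, 0, 0, 0, 0, 0, 0, 0, 0, 1, 0, 3, 0, 0, 0, 0, 0, 0, 0, 0]

Z[0]=35
i=1: fresh scan; Z[1]=0
i=2: fresh scan; Z[2]=0
i=3: fresh scan; Z[3]=3 scan→box=[3,6)
i=4: min(r-i=2, Z[1]=0)=0; Z[4]=0
i=5: min(r-i=1, Z[2]=0)=0; Z[5]=0
i=6: fresh scan; Z[6]=0
i=7: fresh scan; Z[7]=0
i=8: fresh scan; Z[8]=0
i=9: fresh scan; Z[9]=0
i=10: fresh scan; Z[10]=0
i=11: fresh scan; Z[11]=0
i=12: fresh scan; Z[12]=0
i=13: fresh scan; Z[13]=0
i=14: fresh scan; Z[14]=0
i=15: fresh scan; Z[15]=0
i=16: fresh scan; Z[16]=0
i=17: fresh scan; Z[17]=0
i=18: fresh scan; Z[18]=0
i=19: fresh scan; Z[19]=0
i=20: fresh scan; Z[20]=0
i=21: fresh scan; Z[21]=0
i=22: fresh scan; Z[22]=0
i=23: fresh scan; Z[23]=0
i=24: fresh scan; Z[24]=1 scan→box=[24,25)
i=25: fresh scan; Z[25]=0
i=26: fresh scan; Z[26]=3 scan→box=[26,29)
i=27: min(r-i=2, Z[1]=0)=0; Z[27]=0
i=28: min(r-i=1, Z[2]=0)=0; Z[28]=0
i=29: fresh scan; Z[29]=0
i=30: fresh scan; Z[30]=0
i=31: fresh scan; Z[31]=0
i=32: fresh scan; Z[32]=0
i=33: fresh scan; Z[33]=0
i=34: fresh scan; Z[34]=0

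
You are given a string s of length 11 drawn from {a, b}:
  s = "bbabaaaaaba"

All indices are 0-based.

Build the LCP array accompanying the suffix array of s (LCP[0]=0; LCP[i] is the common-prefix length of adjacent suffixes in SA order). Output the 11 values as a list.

[0, 1, 4, 3, 2, 1, 3, 0, 2, 2, 1]

sorted suffixes:
  #0 SA[0]=10  'a'
  #1 SA[1]=4  'aaaaaba'
  #2 SA[2]=5  'aaaaba'
  #3 SA[3]=6  'aaaba'
  #4 SA[4]=7  'aaba'
  #5 SA[5]=8  'aba'
  #6 SA[6]=2  'abaaaaaba'
  #7 SA[7]=9  'ba'
  #8 SA[8]=3  'baaaaaba'
  #9 SA[9]=1  'babaaaaaba'
  #10 SA[10]=0  'bbabaaaaaba'

SA = [10, 4, 5, 6, 7, 8, 2, 9, 3, 1, 0]
i: (SA[i-1],SA[i]) lcp shared
  1: (10,4) 1 'a'
  2: (4,5) 4 'aaaa'
  3: (5,6) 3 'aaa'
  4: (6,7) 2 'aa'
  5: (7,8) 1 'a'
  6: (8,2) 3 'aba'
  7: (2,9) 0 ''
  8: (9,3) 2 'ba'
  9: (3,1) 2 'ba'
  10: (1,0) 1 'b'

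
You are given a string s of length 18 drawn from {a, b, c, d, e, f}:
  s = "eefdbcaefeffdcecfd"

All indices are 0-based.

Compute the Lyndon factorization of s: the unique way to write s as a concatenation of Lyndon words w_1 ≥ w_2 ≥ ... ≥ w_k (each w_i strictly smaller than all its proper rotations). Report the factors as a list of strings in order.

["eef", "d", "bc", "aefeffdcecfd"]

emit factor 1: 'eef' (i=0, period=3)
emit factor 2: 'd' (i=3, period=1)
emit factor 3: 'bc' (i=4, period=2)
emit factor 4: 'aefeffdcecfd' (i=6, period=12)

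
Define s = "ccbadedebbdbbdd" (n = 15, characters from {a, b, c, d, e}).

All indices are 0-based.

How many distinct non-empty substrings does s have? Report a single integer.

rank→(start, suffix):
  0 → (3, 'adedebbdbbdd')
  1 → (2, 'badedebbdbbdd')
  2 → (8, 'bbdbbdd')
  3 → (11, 'bbdd')
  4 → (9, 'bdbbdd')
  5 → (12, 'bdd')
  6 → (1, 'cbadedebbdbbdd')
  7 → (0, 'ccbadedebbdbbdd')
  8 → (14, 'd')
  9 → (10, 'dbbdd')
  10 → (13, 'dd')
  11 → (6, 'debbdbbdd')
  12 → (4, 'dedebbdbbdd')
  13 → (7, 'ebbdbbdd')
  14 → (5, 'edebbdbbdd')

SA = [3, 2, 8, 11, 9, 12, 1, 0, 14, 10, 13, 6, 4, 7, 5]
rank  pair      lcp
   1  s[3:],s[2:]  0  ''
   2  s[2:],s[8:]  1  'b'
   3  s[8:],s[11:]  3  'bbd'
   4  s[11:],s[9:]  1  'b'
   5  s[9:],s[12:]  2  'bd'
   6  s[12:],s[1:]  0  ''
   7  s[1:],s[0:]  1  'c'
   8  s[0:],s[14:]  0  ''
   9  s[14:],s[10:]  1  'd'
  10  s[10:],s[13:]  1  'd'
  11  s[13:],s[6:]  1  'd'
  12  s[6:],s[4:]  2  'de'
  13  s[4:],s[7:]  0  ''
  14  s[7:],s[5:]  1  'e'

n(n+1)/2 = 15·16/2 = 120
Σ LCP = 0 + 0 + 1 + 3 + 1 + 2 + 0 + 1 + 0 + 1 + 1 + 1 + 2 + 0 + 1 = 14
distinct = 120 − 14 = 106

106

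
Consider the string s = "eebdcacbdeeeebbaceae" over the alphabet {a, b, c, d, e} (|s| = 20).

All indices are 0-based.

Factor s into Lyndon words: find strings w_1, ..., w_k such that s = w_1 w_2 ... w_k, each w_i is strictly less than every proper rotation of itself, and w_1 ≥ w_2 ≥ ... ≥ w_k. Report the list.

emit factor 1: 'e' (i=0, period=1)
emit factor 2: 'e' (i=1, period=1)
emit factor 3: 'bdc' (i=2, period=3)
emit factor 4: 'acbdeeeebbaceae' (i=5, period=15)

["e", "e", "bdc", "acbdeeeebbaceae"]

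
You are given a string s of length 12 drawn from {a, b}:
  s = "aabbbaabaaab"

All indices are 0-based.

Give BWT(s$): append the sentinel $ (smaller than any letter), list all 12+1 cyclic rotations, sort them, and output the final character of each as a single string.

bbab$aaaaabba

rank  rotation       last
    0  $aabbbaabaaab  b
    1  aaab$aabbbaab  b
    2  aab$aabbbaaba  a
    3  aabaaab$aabbb  b
    4  aabbbaabaaab$  $
    5  ab$aabbbaabaa  a
    6  abaaab$aabbba  a
    7  abbbaabaaab$a  a
    8  b$aabbbaabaaa  a
    9  baaab$aabbbaa  a
   10  baabaaab$aabb  b
   11  bbaabaaab$aab  b
   12  bbbaabaaab$aa  a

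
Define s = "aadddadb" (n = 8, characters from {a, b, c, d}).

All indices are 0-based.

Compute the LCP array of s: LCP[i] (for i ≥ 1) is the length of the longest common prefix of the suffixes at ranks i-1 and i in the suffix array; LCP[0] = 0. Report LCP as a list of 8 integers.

[0, 1, 2, 0, 0, 1, 1, 2]

rank | idx | suffix
   0 |   0 | aadddadb
   1 |   5 | adb
   2 |   1 | adddadb
   3 |   7 | b
   4 |   4 | dadb
   5 |   6 | db
   6 |   3 | ddadb
   7 |   2 | dddadb

SA = [0, 5, 1, 7, 4, 6, 3, 2]
[i] adj suffixes → lcp
  [1] 0/5 → 1 ('a')
  [2] 5/1 → 2 ('ad')
  [3] 1/7 → 0 ('')
  [4] 7/4 → 0 ('')
  [5] 4/6 → 1 ('d')
  [6] 6/3 → 1 ('d')
  [7] 3/2 → 2 ('dd')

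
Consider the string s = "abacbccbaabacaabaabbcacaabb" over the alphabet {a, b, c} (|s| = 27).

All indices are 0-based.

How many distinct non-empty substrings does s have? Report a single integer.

sorted suffixes:
  #0 SA[0]=13  'aabaabbcacaabb'
  #1 SA[1]=8  'aabacaabaabbcacaabb'
  #2 SA[2]=23  'aabb'
  #3 SA[3]=16  'aabbcacaabb'
  #4 SA[4]=14  'abaabbcacaabb'
  #5 SA[5]=9  'abacaabaabbcacaabb'
  #6 SA[6]=0  'abacbccbaabacaabaabbcacaabb'
  #7 SA[7]=24  'abb'
  #8 SA[8]=17  'abbcacaabb'
  #9 SA[9]=11  'acaabaabbcacaabb'
  #10 SA[10]=21  'acaabb'
  #11 SA[11]=2  'acbccbaabacaabaabbcacaabb'
  #12 SA[12]=26  'b'
  #13 SA[13]=7  'baabacaabaabbcacaabb'
  #14 SA[14]=15  'baabbcacaabb'
  #15 SA[15]=10  'bacaabaabbcacaabb'
  #16 SA[16]=1  'bacbccbaabacaabaabbcacaabb'
  #17 SA[17]=25  'bb'
  #18 SA[18]=18  'bbcacaabb'
  #19 SA[19]=19  'bcacaabb'
  #20 SA[20]=4  'bccbaabacaabaabbcacaabb'
  #21 SA[21]=12  'caabaabbcacaabb'
  #22 SA[22]=22  'caabb'
  #23 SA[23]=20  'cacaabb'
  #24 SA[24]=6  'cbaabacaabaabbcacaabb'
  #25 SA[25]=3  'cbccbaabacaabaabbcacaabb'
  #26 SA[26]=5  'ccbaabacaabaabbcacaabb'

SA = [13, 8, 23, 16, 14, 9, 0, 24, 17, 11, 21, 2, 26, 7, 15, 10, 1, 25, 18, 19, 4, 12, 22, 20, 6, 3, 5]
rank  pair      lcp
   1  s[13:],s[8:]  4  'aaba'
   2  s[8:],s[23:]  3  'aab'
   3  s[23:],s[16:]  4  'aabb'
   4  s[16:],s[14:]  1  'a'
   5  s[14:],s[9:]  3  'aba'
   6  s[9:],s[0:]  4  'abac'
   7  s[0:],s[24:]  2  'ab'
   8  s[24:],s[17:]  3  'abb'
   9  s[17:],s[11:]  1  'a'
  10  s[11:],s[21:]  5  'acaab'
  11  s[21:],s[2:]  2  'ac'
  12  s[2:],s[26:]  0  ''
  13  s[26:],s[7:]  1  'b'
  14  s[7:],s[15:]  4  'baab'
  15  s[15:],s[10:]  2  'ba'
  16  s[10:],s[1:]  3  'bac'
  17  s[1:],s[25:]  1  'b'
  18  s[25:],s[18:]  2  'bb'
  19  s[18:],s[19:]  1  'b'
  20  s[19:],s[4:]  2  'bc'
  21  s[4:],s[12:]  0  ''
  22  s[12:],s[22:]  4  'caab'
  23  s[22:],s[20:]  2  'ca'
  24  s[20:],s[6:]  1  'c'
  25  s[6:],s[3:]  2  'cb'
  26  s[3:],s[5:]  1  'c'

n(n+1)/2 = 27·28/2 = 378
Σ LCP = 0 + 4 + 3 + 4 + 1 + 3 + 4 + 2 + 3 + 1 + 5 + 2 + 0 + 1 + 4 + 2 + 3 + 1 + 2 + 1 + 2 + 0 + 4 + 2 + 1 + 2 + 1 = 58
distinct = 378 − 58 = 320

320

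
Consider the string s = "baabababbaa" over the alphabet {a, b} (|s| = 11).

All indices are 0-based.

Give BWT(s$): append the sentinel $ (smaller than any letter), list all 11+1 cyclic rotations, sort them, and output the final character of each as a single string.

rank  rotation      last
    0  $baabababbaa  a
    1  a$baabababba  a
    2  aa$baabababb  b
    3  aabababbaa$b  b
    4  abababbaa$ba  a
    5  ababbaa$baab  b
    6  abbaa$baabab  b
    7  baa$baababab  b
    8  baabababbaa$  $
    9  bababbaa$baa  a
   10  babbaa$baaba  a
   11  bbaa$baababa  a

aabbabbb$aaa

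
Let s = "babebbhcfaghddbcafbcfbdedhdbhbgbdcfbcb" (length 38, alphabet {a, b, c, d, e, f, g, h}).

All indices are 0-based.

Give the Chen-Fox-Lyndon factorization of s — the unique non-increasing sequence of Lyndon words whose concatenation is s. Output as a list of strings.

emit factor 1: 'b' (i=0, period=1)
emit factor 2: 'abebbhcfaghddbcafbcfbdedhdbhbgbdcfbcb' (i=1, period=37)

["b", "abebbhcfaghddbcafbcfbdedhdbhbgbdcfbcb"]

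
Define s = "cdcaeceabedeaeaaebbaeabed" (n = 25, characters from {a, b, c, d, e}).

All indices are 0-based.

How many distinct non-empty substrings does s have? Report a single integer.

rank→(start, suffix):
  0 → (14, 'aaebbaeabed')
  1 → (21, 'abed')
  2 → (7, 'abedeaeaaebbaeabed')
  3 → (12, 'aeaaebbaeabed')
  4 → (19, 'aeabed')
  5 → (15, 'aebbaeabed')
  6 → (3, 'aeceabedeaeaaebbaeabed')
  7 → (18, 'baeabed')
  8 → (17, 'bbaeabed')
  9 → (22, 'bed')
  10 → (8, 'bedeaeaaebbaeabed')
  11 → (2, 'caeceabedeaeaaebbaeabed')
  12 → (0, 'cdcaeceabedeaeaaebbaeabed')
  13 → (5, 'ceabedeaeaaebbaeabed')
  14 → (24, 'd')
  15 → (1, 'dcaeceabedeaeaaebbaeabed')
  16 → (10, 'deaeaaebbaeabed')
  17 → (13, 'eaaebbaeabed')
  18 → (20, 'eabed')
  19 → (6, 'eabedeaeaaebbaeabed')
  20 → (11, 'eaeaaebbaeabed')
  21 → (16, 'ebbaeabed')
  22 → (4, 'eceabedeaeaaebbaeabed')
  23 → (23, 'ed')
  24 → (9, 'edeaeaaebbaeabed')

SA = [14, 21, 7, 12, 19, 15, 3, 18, 17, 22, 8, 2, 0, 5, 24, 1, 10, 13, 20, 6, 11, 16, 4, 23, 9]
i: (SA[i-1],SA[i]) lcp shared
  1: (14,21) 1 'a'
  2: (21,7) 4 'abed'
  3: (7,12) 1 'a'
  4: (12,19) 3 'aea'
  5: (19,15) 2 'ae'
  6: (15,3) 2 'ae'
  7: (3,18) 0 ''
  8: (18,17) 1 'b'
  9: (17,22) 1 'b'
  10: (22,8) 3 'bed'
  11: (8,2) 0 ''
  12: (2,0) 1 'c'
  13: (0,5) 1 'c'
  14: (5,24) 0 ''
  15: (24,1) 1 'd'
  16: (1,10) 1 'd'
  17: (10,13) 0 ''
  18: (13,20) 2 'ea'
  19: (20,6) 5 'eabed'
  20: (6,11) 2 'ea'
  21: (11,16) 1 'e'
  22: (16,4) 1 'e'
  23: (4,23) 1 'e'
  24: (23,9) 2 'ed'

n(n+1)/2 = 25·26/2 = 325
Σ LCP = 0 + 1 + 4 + 1 + 3 + 2 + 2 + 0 + 1 + 1 + 3 + 0 + 1 + 1 + 0 + 1 + 1 + 0 + 2 + 5 + 2 + 1 + 1 + 1 + 2 = 36
distinct = 325 − 36 = 289

289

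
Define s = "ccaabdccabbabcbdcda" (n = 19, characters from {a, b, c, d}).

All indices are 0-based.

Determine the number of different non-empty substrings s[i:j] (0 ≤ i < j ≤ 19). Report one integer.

sorted suffixes:
  #0 SA[0]=18  'a'
  #1 SA[1]=2  'aabdccabbabcbdcda'
  #2 SA[2]=8  'abbabcbdcda'
  #3 SA[3]=11  'abcbdcda'
  #4 SA[4]=3  'abdccabbabcbdcda'
  #5 SA[5]=10  'babcbdcda'
  #6 SA[6]=9  'bbabcbdcda'
  #7 SA[7]=12  'bcbdcda'
  #8 SA[8]=4  'bdccabbabcbdcda'
  #9 SA[9]=14  'bdcda'
  #10 SA[10]=1  'caabdccabbabcbdcda'
  #11 SA[11]=7  'cabbabcbdcda'
  #12 SA[12]=13  'cbdcda'
  #13 SA[13]=0  'ccaabdccabbabcbdcda'
  #14 SA[14]=6  'ccabbabcbdcda'
  #15 SA[15]=16  'cda'
  #16 SA[16]=17  'da'
  #17 SA[17]=5  'dccabbabcbdcda'
  #18 SA[18]=15  'dcda'

SA = [18, 2, 8, 11, 3, 10, 9, 12, 4, 14, 1, 7, 13, 0, 6, 16, 17, 5, 15]
[i] adj suffixes → lcp
  [1] 18/2 → 1 ('a')
  [2] 2/8 → 1 ('a')
  [3] 8/11 → 2 ('ab')
  [4] 11/3 → 2 ('ab')
  [5] 3/10 → 0 ('')
  [6] 10/9 → 1 ('b')
  [7] 9/12 → 1 ('b')
  [8] 12/4 → 1 ('b')
  [9] 4/14 → 3 ('bdc')
  [10] 14/1 → 0 ('')
  [11] 1/7 → 2 ('ca')
  [12] 7/13 → 1 ('c')
  [13] 13/0 → 1 ('c')
  [14] 0/6 → 3 ('cca')
  [15] 6/16 → 1 ('c')
  [16] 16/17 → 0 ('')
  [17] 17/5 → 1 ('d')
  [18] 5/15 → 2 ('dc')

n(n+1)/2 = 19·20/2 = 190
Σ LCP = 0 + 1 + 1 + 2 + 2 + 0 + 1 + 1 + 1 + 3 + 0 + 2 + 1 + 1 + 3 + 1 + 0 + 1 + 2 = 23
distinct = 190 − 23 = 167

167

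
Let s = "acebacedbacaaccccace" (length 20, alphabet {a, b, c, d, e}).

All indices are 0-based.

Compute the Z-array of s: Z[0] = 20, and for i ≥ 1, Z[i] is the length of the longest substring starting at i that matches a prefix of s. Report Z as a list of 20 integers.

[20, 0, 0, 0, 3, 0, 0, 0, 0, 2, 0, 1, 2, 0, 0, 0, 0, 3, 0, 0]

Z[0]=20
i=1: fresh scan; Z[1]=0
i=2: fresh scan; Z[2]=0
i=3: fresh scan; Z[3]=0
i=4: fresh scan; Z[4]=3 grow→box=[4,7)
i=5: min(r-i=2, Z[1]=0)=0; Z[5]=0
i=6: min(r-i=1, Z[2]=0)=0; Z[6]=0
i=7: fresh scan; Z[7]=0
i=8: fresh scan; Z[8]=0
i=9: fresh scan; Z[9]=2 grow→box=[9,11)
i=10: min(r-i=1, Z[1]=0)=0; Z[10]=0
i=11: fresh scan; Z[11]=1 grow→box=[11,12)
i=12: fresh scan; Z[12]=2 grow→box=[12,14)
i=13: min(r-i=1, Z[1]=0)=0; Z[13]=0
i=14: fresh scan; Z[14]=0
i=15: fresh scan; Z[15]=0
i=16: fresh scan; Z[16]=0
i=17: fresh scan; Z[17]=3 grow→box=[17,20)
i=18: min(r-i=2, Z[1]=0)=0; Z[18]=0
i=19: min(r-i=1, Z[2]=0)=0; Z[19]=0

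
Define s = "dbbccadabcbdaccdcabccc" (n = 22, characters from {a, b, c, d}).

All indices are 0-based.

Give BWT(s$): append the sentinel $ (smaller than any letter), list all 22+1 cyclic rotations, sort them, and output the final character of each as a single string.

cdcdcdabaccdcbcbbacab$c

rank  rotation                 last
    0  $dbbccadabcbdaccdcabccc  c
    1  abcbdaccdcabccc$dbbccad  d
    2  abccc$dbbccadabcbdaccdc  c
    3  accdcabccc$dbbccadabcbd  d
    4  adabcbdaccdcabccc$dbbcc  c
    5  bbccadabcbdaccdcabccc$d  d
    6  bcbdaccdcabccc$dbbccada  a
    7  bccadabcbdaccdcabccc$db  b
    8  bccc$dbbccadabcbdaccdca  a
    9  bdaccdcabccc$dbbccadabc  c
   10  c$dbbccadabcbdaccdcabcc  c
   11  cabccc$dbbccadabcbdaccd  d
   12  cadabcbdaccdcabccc$dbbc  c
   13  cbdaccdcabccc$dbbccadab  b
   14  cc$dbbccadabcbdaccdcabc  c
   15  ccadabcbdaccdcabccc$dbb  b
   16  ccc$dbbccadabcbdaccdcab  b
   17  ccdcabccc$dbbccadabcbda  a
   18  cdcabccc$dbbccadabcbdac  c
   19  dabcbdaccdcabccc$dbbcca  a
   20  daccdcabccc$dbbccadabcb  b
   21  dbbccadabcbdaccdcabccc$  $
   22  dcabccc$dbbccadabcbdacc  c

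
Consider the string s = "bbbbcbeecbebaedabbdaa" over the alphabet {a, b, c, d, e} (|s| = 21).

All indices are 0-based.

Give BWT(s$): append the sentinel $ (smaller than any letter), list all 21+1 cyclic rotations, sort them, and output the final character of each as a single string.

aaddbe$bbabbccebbebeab

rank  rotation                last
    0  $bbbbcbeecbebaedabbdaa  a
    1  a$bbbbcbeecbebaedabbda  a
    2  aa$bbbbcbeecbebaedabbd  d
    3  abbdaa$bbbbcbeecbebaed  d
    4  aedabbdaa$bbbbcbeecbeb  b
    5  baedabbdaa$bbbbcbeecbe  e
    6  bbbbcbeecbebaedabbdaa$  $
    7  bbbcbeecbebaedabbdaa$b  b
    8  bbcbeecbebaedabbdaa$bb  b
    9  bbdaa$bbbbcbeecbebaeda  a
   10  bcbeecbebaedabbdaa$bbb  b
   11  bdaa$bbbbcbeecbebaedab  b
   12  bebaedabbdaa$bbbbcbeec  c
   13  beecbebaedabbdaa$bbbbc  c
   14  cbebaedabbdaa$bbbbcbee  e
   15  cbeecbebaedabbdaa$bbbb  b
   16  daa$bbbbcbeecbebaedabb  b
   17  dabbdaa$bbbbcbeecbebae  e
   18  ebaedabbdaa$bbbbcbeecb  b
   19  ecbebaedabbdaa$bbbbcbe  e
   20  edabbdaa$bbbbcbeecbeba  a
   21  eecbebaedabbdaa$bbbbcb  b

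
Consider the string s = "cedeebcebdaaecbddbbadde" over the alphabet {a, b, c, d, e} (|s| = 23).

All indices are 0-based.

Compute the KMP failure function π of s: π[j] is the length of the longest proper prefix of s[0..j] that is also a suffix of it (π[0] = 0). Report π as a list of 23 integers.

π[0] = 0
j=1 s[j]='e': π[1]=0 (border '')
j=2 s[j]='d': π[2]=0 (border '')
j=3 s[j]='e': π[3]=0 (border '')
j=4 s[j]='e': π[4]=0 (border '')
j=5 s[j]='b': π[5]=0 (border '')
j=6 s[j]='c': π[6]=1 (border 'c')
j=7 s[j]='e': π[7]=2 (border 'ce')
j=8 s[j]='b': k: 2→0; π[8]=0 (border '')
j=9 s[j]='d': π[9]=0 (border '')
j=10 s[j]='a': π[10]=0 (border '')
j=11 s[j]='a': π[11]=0 (border '')
j=12 s[j]='e': π[12]=0 (border '')
j=13 s[j]='c': π[13]=1 (border 'c')
j=14 s[j]='b': k: 1→0; π[14]=0 (border '')
j=15 s[j]='d': π[15]=0 (border '')
j=16 s[j]='d': π[16]=0 (border '')
j=17 s[j]='b': π[17]=0 (border '')
j=18 s[j]='b': π[18]=0 (border '')
j=19 s[j]='a': π[19]=0 (border '')
j=20 s[j]='d': π[20]=0 (border '')
j=21 s[j]='d': π[21]=0 (border '')
j=22 s[j]='e': π[22]=0 (border '')

[0, 0, 0, 0, 0, 0, 1, 2, 0, 0, 0, 0, 0, 1, 0, 0, 0, 0, 0, 0, 0, 0, 0]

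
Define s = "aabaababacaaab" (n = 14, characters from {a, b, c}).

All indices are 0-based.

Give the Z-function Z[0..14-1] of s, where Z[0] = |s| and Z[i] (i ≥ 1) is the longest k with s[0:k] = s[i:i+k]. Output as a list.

[14, 1, 0, 4, 1, 0, 1, 0, 1, 0, 2, 3, 1, 0]

Z[0]=14
i=1: outside box; Z[1]=1 scan→box=[1,2)
i=2: outside box; Z[2]=0
i=3: outside box; Z[3]=4 scan→box=[3,7)
i=4: min(r-i=3, Z[1]=1)=1; Z[4]=1
i=5: min(r-i=2, Z[2]=0)=0; Z[5]=0
i=6: min(r-i=1, Z[3]=4)=1; Z[6]=1
i=7: outside box; Z[7]=0
i=8: outside box; Z[8]=1 scan→box=[8,9)
i=9: outside box; Z[9]=0
i=10: outside box; Z[10]=2 scan→box=[10,12)
i=11: min(r-i=1, Z[1]=1)=1; Z[11]=3 scan→box=[11,14)
i=12: min(r-i=2, Z[1]=1)=1; Z[12]=1
i=13: min(r-i=1, Z[2]=0)=0; Z[13]=0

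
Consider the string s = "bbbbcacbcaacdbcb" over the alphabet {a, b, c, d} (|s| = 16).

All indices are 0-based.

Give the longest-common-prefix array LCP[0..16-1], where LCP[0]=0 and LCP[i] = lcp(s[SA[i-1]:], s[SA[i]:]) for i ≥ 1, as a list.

[0, 1, 2, 0, 1, 3, 2, 1, 3, 2, 0, 2, 1, 2, 1, 0]

rank | idx | suffix
   0 |   9 | aacdbcb
   1 |   5 | acbcaacdbcb
   2 |  10 | acdbcb
   3 |  15 | b
   4 |   0 | bbbbcacbcaacdbcb
   5 |   1 | bbbcacbcaacdbcb
   6 |   2 | bbcacbcaacdbcb
   7 |   7 | bcaacdbcb
   8 |   3 | bcacbcaacdbcb
   9 |  13 | bcb
  10 |   8 | caacdbcb
  11 |   4 | cacbcaacdbcb
  12 |  14 | cb
  13 |   6 | cbcaacdbcb
  14 |  11 | cdbcb
  15 |  12 | dbcb

SA = [9, 5, 10, 15, 0, 1, 2, 7, 3, 13, 8, 4, 14, 6, 11, 12]
rank  pair      lcp
   1  s[9:],s[5:]  1  'a'
   2  s[5:],s[10:]  2  'ac'
   3  s[10:],s[15:]  0  ''
   4  s[15:],s[0:]  1  'b'
   5  s[0:],s[1:]  3  'bbb'
   6  s[1:],s[2:]  2  'bb'
   7  s[2:],s[7:]  1  'b'
   8  s[7:],s[3:]  3  'bca'
   9  s[3:],s[13:]  2  'bc'
  10  s[13:],s[8:]  0  ''
  11  s[8:],s[4:]  2  'ca'
  12  s[4:],s[14:]  1  'c'
  13  s[14:],s[6:]  2  'cb'
  14  s[6:],s[11:]  1  'c'
  15  s[11:],s[12:]  0  ''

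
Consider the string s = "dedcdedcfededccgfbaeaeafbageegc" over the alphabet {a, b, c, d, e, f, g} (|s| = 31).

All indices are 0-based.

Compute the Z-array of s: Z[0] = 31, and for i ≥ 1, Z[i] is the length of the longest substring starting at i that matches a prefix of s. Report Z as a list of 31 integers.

Z[0]=31
i=1: i≥r, start 0; Z[1]=0
i=2: i≥r, start 0; Z[2]=1 extend→box=[2,3)
i=3: i≥r, start 0; Z[3]=0
i=4: i≥r, start 0; Z[4]=4 extend→box=[4,8)
i=5: min(r-i=3, Z[1]=0)=0; Z[5]=0
i=6: min(r-i=2, Z[2]=1)=1; Z[6]=1
i=7: min(r-i=1, Z[3]=0)=0; Z[7]=0
i=8: i≥r, start 0; Z[8]=0
i=9: i≥r, start 0; Z[9]=0
i=10: i≥r, start 0; Z[10]=4 extend→box=[10,14)
i=11: min(r-i=3, Z[1]=0)=0; Z[11]=0
i=12: min(r-i=2, Z[2]=1)=1; Z[12]=1
i=13: min(r-i=1, Z[3]=0)=0; Z[13]=0
i=14: i≥r, start 0; Z[14]=0
i=15: i≥r, start 0; Z[15]=0
i=16: i≥r, start 0; Z[16]=0
i=17: i≥r, start 0; Z[17]=0
i=18: i≥r, start 0; Z[18]=0
i=19: i≥r, start 0; Z[19]=0
i=20: i≥r, start 0; Z[20]=0
i=21: i≥r, start 0; Z[21]=0
i=22: i≥r, start 0; Z[22]=0
i=23: i≥r, start 0; Z[23]=0
i=24: i≥r, start 0; Z[24]=0
i=25: i≥r, start 0; Z[25]=0
i=26: i≥r, start 0; Z[26]=0
i=27: i≥r, start 0; Z[27]=0
i=28: i≥r, start 0; Z[28]=0
i=29: i≥r, start 0; Z[29]=0
i=30: i≥r, start 0; Z[30]=0

[31, 0, 1, 0, 4, 0, 1, 0, 0, 0, 4, 0, 1, 0, 0, 0, 0, 0, 0, 0, 0, 0, 0, 0, 0, 0, 0, 0, 0, 0, 0]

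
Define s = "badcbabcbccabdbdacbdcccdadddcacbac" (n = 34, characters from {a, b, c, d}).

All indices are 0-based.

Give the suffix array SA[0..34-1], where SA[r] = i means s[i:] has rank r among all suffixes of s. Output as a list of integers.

[5, 11, 32, 29, 16, 1, 24, 4, 31, 0, 6, 8, 14, 12, 18, 33, 10, 28, 3, 30, 7, 17, 9, 20, 21, 22, 15, 23, 13, 27, 2, 19, 26, 25]

rank→(start, suffix):
  0 → (5, 'abcbccabdbdacbdcccdadddcacbac')
  1 → (11, 'abdbdacbdcccdadddcacbac')
  2 → (32, 'ac')
  3 → (29, 'acbac')
  4 → (16, 'acbdcccdadddcacbac')
  5 → (1, 'adcbabcbccabdbdacbdcccdadddcacbac')
  6 → (24, 'adddcacbac')
  7 → (4, 'babcbccabdbdacbdcccdadddcacbac')
  8 → (31, 'bac')
  9 → (0, 'badcbabcbccabdbdacbdcccdadddcacbac')
  10 → (6, 'bcbccabdbdacbdcccdadddcacbac')
  11 → (8, 'bccabdbdacbdcccdadddcacbac')
  12 → (14, 'bdacbdcccdadddcacbac')
  13 → (12, 'bdbdacbdcccdadddcacbac')
  14 → (18, 'bdcccdadddcacbac')
  15 → (33, 'c')
  16 → (10, 'cabdbdacbdcccdadddcacbac')
  17 → (28, 'cacbac')
  18 → (3, 'cbabcbccabdbdacbdcccdadddcacbac')
  19 → (30, 'cbac')
  20 → (7, 'cbccabdbdacbdcccdadddcacbac')
  21 → (17, 'cbdcccdadddcacbac')
  22 → (9, 'ccabdbdacbdcccdadddcacbac')
  23 → (20, 'cccdadddcacbac')
  24 → (21, 'ccdadddcacbac')
  25 → (22, 'cdadddcacbac')
  26 → (15, 'dacbdcccdadddcacbac')
  27 → (23, 'dadddcacbac')
  28 → (13, 'dbdacbdcccdadddcacbac')
  29 → (27, 'dcacbac')
  30 → (2, 'dcbabcbccabdbdacbdcccdadddcacbac')
  31 → (19, 'dcccdadddcacbac')
  32 → (26, 'ddcacbac')
  33 → (25, 'dddcacbac')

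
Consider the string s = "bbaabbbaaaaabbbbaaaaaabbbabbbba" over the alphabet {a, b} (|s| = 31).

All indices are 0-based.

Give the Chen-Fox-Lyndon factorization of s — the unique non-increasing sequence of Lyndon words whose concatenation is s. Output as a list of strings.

["b", "b", "aabbb", "aaaaabbbb", "aaaaaabbbabbbb", "a"]

emit factor 1: 'b' (i=0, period=1)
emit factor 2: 'b' (i=1, period=1)
emit factor 3: 'aabbb' (i=2, period=5)
emit factor 4: 'aaaaabbbb' (i=7, period=9)
emit factor 5: 'aaaaaabbbabbbb' (i=16, period=14)
emit factor 6: 'a' (i=30, period=1)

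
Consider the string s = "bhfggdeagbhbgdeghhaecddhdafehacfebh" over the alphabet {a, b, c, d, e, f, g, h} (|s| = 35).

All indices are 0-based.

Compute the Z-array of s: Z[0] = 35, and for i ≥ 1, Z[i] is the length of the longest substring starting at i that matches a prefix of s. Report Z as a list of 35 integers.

[35, 0, 0, 0, 0, 0, 0, 0, 0, 2, 0, 1, 0, 0, 0, 0, 0, 0, 0, 0, 0, 0, 0, 0, 0, 0, 0, 0, 0, 0, 0, 0, 0, 2, 0]

Z[0]=35
i=1: i≥r, start 0; Z[1]=0
i=2: i≥r, start 0; Z[2]=0
i=3: i≥r, start 0; Z[3]=0
i=4: i≥r, start 0; Z[4]=0
i=5: i≥r, start 0; Z[5]=0
i=6: i≥r, start 0; Z[6]=0
i=7: i≥r, start 0; Z[7]=0
i=8: i≥r, start 0; Z[8]=0
i=9: i≥r, start 0; Z[9]=2 scan→box=[9,11)
i=10: min(r-i=1, Z[1]=0)=0; Z[10]=0
i=11: i≥r, start 0; Z[11]=1 scan→box=[11,12)
i=12: i≥r, start 0; Z[12]=0
i=13: i≥r, start 0; Z[13]=0
i=14: i≥r, start 0; Z[14]=0
i=15: i≥r, start 0; Z[15]=0
i=16: i≥r, start 0; Z[16]=0
i=17: i≥r, start 0; Z[17]=0
i=18: i≥r, start 0; Z[18]=0
i=19: i≥r, start 0; Z[19]=0
i=20: i≥r, start 0; Z[20]=0
i=21: i≥r, start 0; Z[21]=0
i=22: i≥r, start 0; Z[22]=0
i=23: i≥r, start 0; Z[23]=0
i=24: i≥r, start 0; Z[24]=0
i=25: i≥r, start 0; Z[25]=0
i=26: i≥r, start 0; Z[26]=0
i=27: i≥r, start 0; Z[27]=0
i=28: i≥r, start 0; Z[28]=0
i=29: i≥r, start 0; Z[29]=0
i=30: i≥r, start 0; Z[30]=0
i=31: i≥r, start 0; Z[31]=0
i=32: i≥r, start 0; Z[32]=0
i=33: i≥r, start 0; Z[33]=2 scan→box=[33,35)
i=34: min(r-i=1, Z[1]=0)=0; Z[34]=0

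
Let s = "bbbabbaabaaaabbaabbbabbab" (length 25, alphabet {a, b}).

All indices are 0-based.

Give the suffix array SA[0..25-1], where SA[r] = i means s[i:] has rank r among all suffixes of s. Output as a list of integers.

rank→(start, suffix):
  0 → (9, 'aaaabbaabbbabbab')
  1 → (10, 'aaabbaabbbabbab')
  2 → (6, 'aabaaaabbaabbbabbab')
  3 → (11, 'aabbaabbbabbab')
  4 → (15, 'aabbbabbab')
  5 → (23, 'ab')
  6 → (7, 'abaaaabbaabbbabbab')
  7 → (3, 'abbaabaaaabbaabbbabbab')
  8 → (12, 'abbaabbbabbab')
  9 → (20, 'abbab')
  10 → (16, 'abbbabbab')
  11 → (24, 'b')
  12 → (8, 'baaaabbaabbbabbab')
  13 → (5, 'baabaaaabbaabbbabbab')
  14 → (14, 'baabbbabbab')
  15 → (22, 'bab')
  16 → (2, 'babbaabaaaabbaabbbabbab')
  17 → (19, 'babbab')
  18 → (4, 'bbaabaaaabbaabbbabbab')
  19 → (13, 'bbaabbbabbab')
  20 → (21, 'bbab')
  21 → (1, 'bbabbaabaaaabbaabbbabbab')
  22 → (18, 'bbabbab')
  23 → (0, 'bbbabbaabaaaabbaabbbabbab')
  24 → (17, 'bbbabbab')

[9, 10, 6, 11, 15, 23, 7, 3, 12, 20, 16, 24, 8, 5, 14, 22, 2, 19, 4, 13, 21, 1, 18, 0, 17]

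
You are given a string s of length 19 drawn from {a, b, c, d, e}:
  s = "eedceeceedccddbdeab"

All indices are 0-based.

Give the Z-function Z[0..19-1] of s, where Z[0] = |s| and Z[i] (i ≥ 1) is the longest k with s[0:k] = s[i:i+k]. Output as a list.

Z[0]=19
i=1: outside box; Z[1]=1 extend→box=[1,2)
i=2: outside box; Z[2]=0
i=3: outside box; Z[3]=0
i=4: outside box; Z[4]=2 extend→box=[4,6)
i=5: min(r-i=1, Z[1]=1)=1; Z[5]=1
i=6: outside box; Z[6]=0
i=7: outside box; Z[7]=4 extend→box=[7,11)
i=8: min(r-i=3, Z[1]=1)=1; Z[8]=1
i=9: min(r-i=2, Z[2]=0)=0; Z[9]=0
i=10: min(r-i=1, Z[3]=0)=0; Z[10]=0
i=11: outside box; Z[11]=0
i=12: outside box; Z[12]=0
i=13: outside box; Z[13]=0
i=14: outside box; Z[14]=0
i=15: outside box; Z[15]=0
i=16: outside box; Z[16]=1 extend→box=[16,17)
i=17: outside box; Z[17]=0
i=18: outside box; Z[18]=0

[19, 1, 0, 0, 2, 1, 0, 4, 1, 0, 0, 0, 0, 0, 0, 0, 1, 0, 0]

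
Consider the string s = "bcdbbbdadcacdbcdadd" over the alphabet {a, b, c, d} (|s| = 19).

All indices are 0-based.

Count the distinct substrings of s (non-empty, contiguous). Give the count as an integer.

165

sorted suffixes:
  #0 SA[0]=10  'acdbcdadd'
  #1 SA[1]=7  'adcacdbcdadd'
  #2 SA[2]=16  'add'
  #3 SA[3]=3  'bbbdadcacdbcdadd'
  #4 SA[4]=4  'bbdadcacdbcdadd'
  #5 SA[5]=13  'bcdadd'
  #6 SA[6]=0  'bcdbbbdadcacdbcdadd'
  #7 SA[7]=5  'bdadcacdbcdadd'
  #8 SA[8]=9  'cacdbcdadd'
  #9 SA[9]=14  'cdadd'
  #10 SA[10]=1  'cdbbbdadcacdbcdadd'
  #11 SA[11]=11  'cdbcdadd'
  #12 SA[12]=18  'd'
  #13 SA[13]=6  'dadcacdbcdadd'
  #14 SA[14]=15  'dadd'
  #15 SA[15]=2  'dbbbdadcacdbcdadd'
  #16 SA[16]=12  'dbcdadd'
  #17 SA[17]=8  'dcacdbcdadd'
  #18 SA[18]=17  'dd'

SA = [10, 7, 16, 3, 4, 13, 0, 5, 9, 14, 1, 11, 18, 6, 15, 2, 12, 8, 17]
[i] adj suffixes → lcp
  [1] 10/7 → 1 ('a')
  [2] 7/16 → 2 ('ad')
  [3] 16/3 → 0 ('')
  [4] 3/4 → 2 ('bb')
  [5] 4/13 → 1 ('b')
  [6] 13/0 → 3 ('bcd')
  [7] 0/5 → 1 ('b')
  [8] 5/9 → 0 ('')
  [9] 9/14 → 1 ('c')
  [10] 14/1 → 2 ('cd')
  [11] 1/11 → 3 ('cdb')
  [12] 11/18 → 0 ('')
  [13] 18/6 → 1 ('d')
  [14] 6/15 → 3 ('dad')
  [15] 15/2 → 1 ('d')
  [16] 2/12 → 2 ('db')
  [17] 12/8 → 1 ('d')
  [18] 8/17 → 1 ('d')

n(n+1)/2 = 19·20/2 = 190
Σ LCP = 0 + 1 + 2 + 0 + 2 + 1 + 3 + 1 + 0 + 1 + 2 + 3 + 0 + 1 + 3 + 1 + 2 + 1 + 1 = 25
distinct = 190 − 25 = 165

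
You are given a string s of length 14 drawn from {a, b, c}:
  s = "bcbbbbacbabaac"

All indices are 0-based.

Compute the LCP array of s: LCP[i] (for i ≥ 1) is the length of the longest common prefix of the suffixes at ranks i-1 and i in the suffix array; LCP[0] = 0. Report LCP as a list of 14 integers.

rank→(start, suffix):
  0 → (11, 'aac')
  1 → (9, 'abaac')
  2 → (12, 'ac')
  3 → (6, 'acbabaac')
  4 → (10, 'baac')
  5 → (8, 'babaac')
  6 → (5, 'bacbabaac')
  7 → (4, 'bbacbabaac')
  8 → (3, 'bbbacbabaac')
  9 → (2, 'bbbbacbabaac')
  10 → (0, 'bcbbbbacbabaac')
  11 → (13, 'c')
  12 → (7, 'cbabaac')
  13 → (1, 'cbbbbacbabaac')

SA = [11, 9, 12, 6, 10, 8, 5, 4, 3, 2, 0, 13, 7, 1]
[i] adj suffixes → lcp
  [1] 11/9 → 1 ('a')
  [2] 9/12 → 1 ('a')
  [3] 12/6 → 2 ('ac')
  [4] 6/10 → 0 ('')
  [5] 10/8 → 2 ('ba')
  [6] 8/5 → 2 ('ba')
  [7] 5/4 → 1 ('b')
  [8] 4/3 → 2 ('bb')
  [9] 3/2 → 3 ('bbb')
  [10] 2/0 → 1 ('b')
  [11] 0/13 → 0 ('')
  [12] 13/7 → 1 ('c')
  [13] 7/1 → 2 ('cb')

[0, 1, 1, 2, 0, 2, 2, 1, 2, 3, 1, 0, 1, 2]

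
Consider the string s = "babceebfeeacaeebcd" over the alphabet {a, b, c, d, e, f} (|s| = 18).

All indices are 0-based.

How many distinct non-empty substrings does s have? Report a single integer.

rank | idx | suffix
   0 |   1 | abceebfeeacaeebcd
   1 |  10 | acaeebcd
   2 |  12 | aeebcd
   3 |   0 | babceebfeeacaeebcd
   4 |  15 | bcd
   5 |   2 | bceebfeeacaeebcd
   6 |   6 | bfeeacaeebcd
   7 |  11 | caeebcd
   8 |  16 | cd
   9 |   3 | ceebfeeacaeebcd
  10 |  17 | d
  11 |   9 | eacaeebcd
  12 |  14 | ebcd
  13 |   5 | ebfeeacaeebcd
  14 |   8 | eeacaeebcd
  15 |  13 | eebcd
  16 |   4 | eebfeeacaeebcd
  17 |   7 | feeacaeebcd

SA = [1, 10, 12, 0, 15, 2, 6, 11, 16, 3, 17, 9, 14, 5, 8, 13, 4, 7]
i: (SA[i-1],SA[i]) lcp shared
  1: (1,10) 1 'a'
  2: (10,12) 1 'a'
  3: (12,0) 0 ''
  4: (0,15) 1 'b'
  5: (15,2) 2 'bc'
  6: (2,6) 1 'b'
  7: (6,11) 0 ''
  8: (11,16) 1 'c'
  9: (16,3) 1 'c'
  10: (3,17) 0 ''
  11: (17,9) 0 ''
  12: (9,14) 1 'e'
  13: (14,5) 2 'eb'
  14: (5,8) 1 'e'
  15: (8,13) 2 'ee'
  16: (13,4) 3 'eeb'
  17: (4,7) 0 ''

n(n+1)/2 = 18·19/2 = 171
Σ LCP = 0 + 1 + 1 + 0 + 1 + 2 + 1 + 0 + 1 + 1 + 0 + 0 + 1 + 2 + 1 + 2 + 3 + 0 = 17
distinct = 171 − 17 = 154

154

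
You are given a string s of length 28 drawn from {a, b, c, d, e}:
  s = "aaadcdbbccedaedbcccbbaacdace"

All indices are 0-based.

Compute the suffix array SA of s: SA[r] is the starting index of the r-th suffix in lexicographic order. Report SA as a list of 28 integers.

rank | idx | suffix
   0 |   0 | aaadcdbbccedaedbcccbbaacdace
   1 |  21 | aacdace
   2 |   1 | aadcdbbccedaedbcccbbaacdace
   3 |  22 | acdace
   4 |  25 | ace
   5 |   2 | adcdbbccedaedbcccbbaacdace
   6 |  12 | aedbcccbbaacdace
   7 |  20 | baacdace
   8 |  19 | bbaacdace
   9 |   6 | bbccedaedbcccbbaacdace
  10 |  15 | bcccbbaacdace
  11 |   7 | bccedaedbcccbbaacdace
  12 |  18 | cbbaacdace
  13 |  17 | ccbbaacdace
  14 |  16 | cccbbaacdace
  15 |   8 | ccedaedbcccbbaacdace
  16 |  23 | cdace
  17 |   4 | cdbbccedaedbcccbbaacdace
  18 |  26 | ce
  19 |   9 | cedaedbcccbbaacdace
  20 |  24 | dace
  21 |  11 | daedbcccbbaacdace
  22 |   5 | dbbccedaedbcccbbaacdace
  23 |  14 | dbcccbbaacdace
  24 |   3 | dcdbbccedaedbcccbbaacdace
  25 |  27 | e
  26 |  10 | edaedbcccbbaacdace
  27 |  13 | edbcccbbaacdace

[0, 21, 1, 22, 25, 2, 12, 20, 19, 6, 15, 7, 18, 17, 16, 8, 23, 4, 26, 9, 24, 11, 5, 14, 3, 27, 10, 13]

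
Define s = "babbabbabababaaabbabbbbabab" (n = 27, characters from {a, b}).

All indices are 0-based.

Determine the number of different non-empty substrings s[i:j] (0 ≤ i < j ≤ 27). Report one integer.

290

sorted suffixes:
  #0 SA[0]=13  'aaabbabbbbabab'
  #1 SA[1]=14  'aabbabbbbabab'
  #2 SA[2]=25  'ab'
  #3 SA[3]=11  'abaaabbabbbbabab'
  #4 SA[4]=23  'abab'
  #5 SA[5]=9  'ababaaabbabbbbabab'
  #6 SA[6]=7  'abababaaabbabbbbabab'
  #7 SA[7]=4  'abbabababaaabbabbbbabab'
  #8 SA[8]=1  'abbabbabababaaabbabbbbabab'
  #9 SA[9]=15  'abbabbbbabab'
  #10 SA[10]=18  'abbbbabab'
  #11 SA[11]=26  'b'
  #12 SA[12]=12  'baaabbabbbbabab'
  #13 SA[13]=24  'bab'
  #14 SA[14]=10  'babaaabbabbbbabab'
  #15 SA[15]=22  'babab'
  #16 SA[16]=8  'bababaaabbabbbbabab'
  #17 SA[17]=6  'babababaaabbabbbbabab'
  #18 SA[18]=3  'babbabababaaabbabbbbabab'
  #19 SA[19]=0  'babbabbabababaaabbabbbbabab'
  #20 SA[20]=17  'babbbbabab'
  #21 SA[21]=21  'bbabab'
  #22 SA[22]=5  'bbabababaaabbabbbbabab'
  #23 SA[23]=2  'bbabbabababaaabbabbbbabab'
  #24 SA[24]=16  'bbabbbbabab'
  #25 SA[25]=20  'bbbabab'
  #26 SA[26]=19  'bbbbabab'

SA = [13, 14, 25, 11, 23, 9, 7, 4, 1, 15, 18, 26, 12, 24, 10, 22, 8, 6, 3, 0, 17, 21, 5, 2, 16, 20, 19]
i: (SA[i-1],SA[i]) lcp shared
  1: (13,14) 2 'aa'
  2: (14,25) 1 'a'
  3: (25,11) 2 'ab'
  4: (11,23) 3 'aba'
  5: (23,9) 4 'abab'
  6: (9,7) 5 'ababa'
  7: (7,4) 2 'ab'
  8: (4,1) 5 'abbab'
  9: (1,15) 6 'abbabb'
  10: (15,18) 3 'abb'
  11: (18,26) 0 ''
  12: (26,12) 1 'b'
  13: (12,24) 2 'ba'
  14: (24,10) 3 'bab'
  15: (10,22) 4 'baba'
  16: (22,8) 5 'babab'
  17: (8,6) 6 'bababa'
  18: (6,3) 3 'bab'
  19: (3,0) 6 'babbab'
  20: (0,17) 4 'babb'
  21: (17,21) 1 'b'
  22: (21,5) 6 'bbabab'
  23: (5,2) 4 'bbab'
  24: (2,16) 5 'bbabb'
  25: (16,20) 2 'bb'
  26: (20,19) 3 'bbb'

n(n+1)/2 = 27·28/2 = 378
Σ LCP = 0 + 2 + 1 + 2 + 3 + 4 + 5 + 2 + 5 + 6 + 3 + 0 + 1 + 2 + 3 + 4 + 5 + 6 + 3 + 6 + 4 + 1 + 6 + 4 + 5 + 2 + 3 = 88
distinct = 378 − 88 = 290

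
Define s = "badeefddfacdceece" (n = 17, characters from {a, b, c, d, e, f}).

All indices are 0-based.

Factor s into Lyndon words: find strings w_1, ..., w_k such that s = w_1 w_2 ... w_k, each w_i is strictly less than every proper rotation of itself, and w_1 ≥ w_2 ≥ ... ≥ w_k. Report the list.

["b", "adeefddf", "acdceece"]

emit factor 1: 'b' (i=0, period=1)
emit factor 2: 'adeefddf' (i=1, period=8)
emit factor 3: 'acdceece' (i=9, period=8)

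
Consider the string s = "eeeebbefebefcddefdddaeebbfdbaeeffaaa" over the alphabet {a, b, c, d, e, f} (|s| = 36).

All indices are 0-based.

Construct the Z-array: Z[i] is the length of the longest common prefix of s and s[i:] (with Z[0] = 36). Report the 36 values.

[36, 3, 2, 1, 0, 0, 1, 0, 1, 0, 1, 0, 0, 0, 0, 1, 0, 0, 0, 0, 0, 2, 1, 0, 0, 0, 0, 0, 0, 2, 1, 0, 0, 0, 0, 0]

Z[0]=36
i=1: fresh scan; Z[1]=3 scan→box=[1,4)
i=2: min(r-i=2, Z[1]=3)=2; Z[2]=2
i=3: min(r-i=1, Z[2]=2)=1; Z[3]=1
i=4: fresh scan; Z[4]=0
i=5: fresh scan; Z[5]=0
i=6: fresh scan; Z[6]=1 scan→box=[6,7)
i=7: fresh scan; Z[7]=0
i=8: fresh scan; Z[8]=1 scan→box=[8,9)
i=9: fresh scan; Z[9]=0
i=10: fresh scan; Z[10]=1 scan→box=[10,11)
i=11: fresh scan; Z[11]=0
i=12: fresh scan; Z[12]=0
i=13: fresh scan; Z[13]=0
i=14: fresh scan; Z[14]=0
i=15: fresh scan; Z[15]=1 scan→box=[15,16)
i=16: fresh scan; Z[16]=0
i=17: fresh scan; Z[17]=0
i=18: fresh scan; Z[18]=0
i=19: fresh scan; Z[19]=0
i=20: fresh scan; Z[20]=0
i=21: fresh scan; Z[21]=2 scan→box=[21,23)
i=22: min(r-i=1, Z[1]=3)=1; Z[22]=1
i=23: fresh scan; Z[23]=0
i=24: fresh scan; Z[24]=0
i=25: fresh scan; Z[25]=0
i=26: fresh scan; Z[26]=0
i=27: fresh scan; Z[27]=0
i=28: fresh scan; Z[28]=0
i=29: fresh scan; Z[29]=2 scan→box=[29,31)
i=30: min(r-i=1, Z[1]=3)=1; Z[30]=1
i=31: fresh scan; Z[31]=0
i=32: fresh scan; Z[32]=0
i=33: fresh scan; Z[33]=0
i=34: fresh scan; Z[34]=0
i=35: fresh scan; Z[35]=0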